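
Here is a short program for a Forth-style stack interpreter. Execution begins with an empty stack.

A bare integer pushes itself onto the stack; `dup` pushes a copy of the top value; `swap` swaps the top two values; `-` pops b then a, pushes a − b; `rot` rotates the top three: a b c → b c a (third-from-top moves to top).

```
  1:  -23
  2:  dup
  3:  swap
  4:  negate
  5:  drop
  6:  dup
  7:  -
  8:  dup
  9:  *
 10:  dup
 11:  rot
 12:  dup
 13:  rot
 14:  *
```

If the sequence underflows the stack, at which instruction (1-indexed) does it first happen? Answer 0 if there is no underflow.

11

-23    -> [-23]
dup    -> [-23, -23]
swap   -> [-23, -23]
negate -> [-23, 23]
drop   -> [-23]
dup    -> [-23, -23]
-      -> [0]
dup    -> [0, 0]
*      -> [0]
dup    -> [0, 0]
rot  — needs 3 operands, stack has 2 → underflow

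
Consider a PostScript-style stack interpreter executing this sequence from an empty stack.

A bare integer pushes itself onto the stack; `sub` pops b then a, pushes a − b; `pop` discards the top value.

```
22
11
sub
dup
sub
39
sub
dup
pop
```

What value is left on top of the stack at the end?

-39

22  → [22]
11  → [22, 11]
sub → [11]
dup → [11, 11]
sub → [0]
39  → [0, 39]
sub → [-39]
dup → [-39, -39]
pop → [-39]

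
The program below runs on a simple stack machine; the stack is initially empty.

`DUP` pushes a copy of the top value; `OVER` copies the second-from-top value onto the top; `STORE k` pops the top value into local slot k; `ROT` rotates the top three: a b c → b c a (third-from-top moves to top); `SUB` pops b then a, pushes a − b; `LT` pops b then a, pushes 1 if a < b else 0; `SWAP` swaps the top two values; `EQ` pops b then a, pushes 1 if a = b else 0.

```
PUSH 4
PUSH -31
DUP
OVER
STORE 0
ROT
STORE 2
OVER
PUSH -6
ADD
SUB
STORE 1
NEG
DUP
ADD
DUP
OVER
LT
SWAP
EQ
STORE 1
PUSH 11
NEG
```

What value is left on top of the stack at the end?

-11

PUSH 4   : 4
PUSH -31 : 4 -31
DUP      : 4 -31 -31
OVER     : 4 -31 -31 -31
STORE 0  : 4 -31 -31
ROT      : -31 -31 4
STORE 2  : -31 -31
OVER     : -31 -31 -31
PUSH -6  : -31 -31 -31 -6
ADD      : -31 -31 -37
SUB      : -31 6
STORE 1  : -31
NEG      : 31
DUP      : 31 31
ADD      : 62
DUP      : 62 62
OVER     : 62 62 62
LT       : 62 0
SWAP     : 0 62
EQ       : 0
STORE 1  : (empty)
PUSH 11  : 11
NEG      : -11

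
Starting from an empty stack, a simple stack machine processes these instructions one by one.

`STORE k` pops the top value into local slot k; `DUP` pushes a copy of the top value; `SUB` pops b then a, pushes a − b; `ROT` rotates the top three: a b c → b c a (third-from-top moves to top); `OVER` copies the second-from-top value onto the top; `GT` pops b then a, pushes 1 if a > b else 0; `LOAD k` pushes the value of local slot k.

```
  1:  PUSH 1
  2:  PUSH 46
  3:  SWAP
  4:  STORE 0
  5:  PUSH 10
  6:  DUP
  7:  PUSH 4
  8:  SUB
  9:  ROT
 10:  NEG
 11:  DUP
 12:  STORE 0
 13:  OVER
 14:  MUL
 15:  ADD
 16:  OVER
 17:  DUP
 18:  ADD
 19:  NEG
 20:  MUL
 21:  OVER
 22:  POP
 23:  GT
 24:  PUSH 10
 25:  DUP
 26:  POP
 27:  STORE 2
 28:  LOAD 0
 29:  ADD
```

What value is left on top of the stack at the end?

-46

PUSH 1   1
PUSH 46  1 46
SWAP     46 1
STORE 0  46
PUSH 10  46 10
DUP      46 10 10
PUSH 4   46 10 10 4
SUB      46 10 6
ROT      10 6 46
NEG      10 6 -46
DUP      10 6 -46 -46
STORE 0  10 6 -46
OVER     10 6 -46 6
MUL      10 6 -276
ADD      10 -270
OVER     10 -270 10
DUP      10 -270 10 10
ADD      10 -270 20
NEG      10 -270 -20
MUL      10 5400
OVER     10 5400 10
POP      10 5400
GT       0
PUSH 10  0 10
DUP      0 10 10
POP      0 10
STORE 2  0
LOAD 0   0 -46
ADD      -46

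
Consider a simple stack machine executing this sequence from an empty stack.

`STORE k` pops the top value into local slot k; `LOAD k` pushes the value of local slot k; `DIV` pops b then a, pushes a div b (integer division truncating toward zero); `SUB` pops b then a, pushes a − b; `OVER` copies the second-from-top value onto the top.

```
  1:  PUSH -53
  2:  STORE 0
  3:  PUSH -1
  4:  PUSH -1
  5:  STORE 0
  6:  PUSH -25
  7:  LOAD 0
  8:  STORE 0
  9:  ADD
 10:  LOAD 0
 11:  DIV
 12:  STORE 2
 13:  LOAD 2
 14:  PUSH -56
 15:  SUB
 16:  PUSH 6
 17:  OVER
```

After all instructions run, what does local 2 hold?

26

PUSH -53  [-53]
STORE 0   []
PUSH -1   [-1]
PUSH -1   [-1, -1]
STORE 0   [-1]
PUSH -25  [-1, -25]
LOAD 0    [-1, -25, -1]
STORE 0   [-1, -25]
ADD       [-26]
LOAD 0    [-26, -1]
DIV       [26]
STORE 2   []
LOAD 2    [26]
PUSH -56  [26, -56]
SUB       [82]
PUSH 6    [82, 6]
OVER      [82, 6, 82]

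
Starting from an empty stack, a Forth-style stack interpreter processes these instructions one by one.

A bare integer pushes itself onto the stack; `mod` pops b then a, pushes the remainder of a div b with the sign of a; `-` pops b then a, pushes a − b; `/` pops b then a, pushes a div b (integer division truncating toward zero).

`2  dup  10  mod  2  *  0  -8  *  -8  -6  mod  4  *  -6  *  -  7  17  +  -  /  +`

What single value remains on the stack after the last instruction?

2   → 2
dup → 2 2
10  → 2 2 10
mod → 2 2
2   → 2 2 2
*   → 2 4
0   → 2 4 0
-8  → 2 4 0 -8
*   → 2 4 0
-8  → 2 4 0 -8
-6  → 2 4 0 -8 -6
mod → 2 4 0 -2
4   → 2 4 0 -2 4
*   → 2 4 0 -8
-6  → 2 4 0 -8 -6
*   → 2 4 0 48
-   → 2 4 -48
7   → 2 4 -48 7
17  → 2 4 -48 7 17
+   → 2 4 -48 24
-   → 2 4 -72
/   → 2 0
+   → 2

2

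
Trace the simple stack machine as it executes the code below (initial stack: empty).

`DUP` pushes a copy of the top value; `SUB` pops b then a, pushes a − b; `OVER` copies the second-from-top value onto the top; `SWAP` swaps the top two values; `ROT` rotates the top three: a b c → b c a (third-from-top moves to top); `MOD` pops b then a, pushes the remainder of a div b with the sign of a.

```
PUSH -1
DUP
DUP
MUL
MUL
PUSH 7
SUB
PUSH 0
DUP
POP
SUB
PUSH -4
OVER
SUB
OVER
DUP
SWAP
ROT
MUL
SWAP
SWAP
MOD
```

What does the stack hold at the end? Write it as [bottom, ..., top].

PUSH -1  [-1]
DUP      [-1, -1]
DUP      [-1, -1, -1]
MUL      [-1, 1]
MUL      [-1]
PUSH 7   [-1, 7]
SUB      [-8]
PUSH 0   [-8, 0]
DUP      [-8, 0, 0]
POP      [-8, 0]
SUB      [-8]
PUSH -4  [-8, -4]
OVER     [-8, -4, -8]
SUB      [-8, 4]
OVER     [-8, 4, -8]
DUP      [-8, 4, -8, -8]
SWAP     [-8, 4, -8, -8]
ROT      [-8, -8, -8, 4]
MUL      [-8, -8, -32]
SWAP     [-8, -32, -8]
SWAP     [-8, -8, -32]
MOD      [-8, -8]

[-8, -8]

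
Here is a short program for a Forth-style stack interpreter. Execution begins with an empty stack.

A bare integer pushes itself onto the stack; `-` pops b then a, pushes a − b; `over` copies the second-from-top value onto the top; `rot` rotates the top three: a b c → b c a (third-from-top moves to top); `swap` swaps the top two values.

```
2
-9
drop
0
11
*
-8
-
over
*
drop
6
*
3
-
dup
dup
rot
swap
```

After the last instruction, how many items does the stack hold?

2    → [2]
-9   → [2, -9]
drop → [2]
0    → [2, 0]
11   → [2, 0, 11]
*    → [2, 0]
-8   → [2, 0, -8]
-    → [2, 8]
over → [2, 8, 2]
*    → [2, 16]
drop → [2]
6    → [2, 6]
*    → [12]
3    → [12, 3]
-    → [9]
dup  → [9, 9]
dup  → [9, 9, 9]
rot  → [9, 9, 9]
swap → [9, 9, 9]

3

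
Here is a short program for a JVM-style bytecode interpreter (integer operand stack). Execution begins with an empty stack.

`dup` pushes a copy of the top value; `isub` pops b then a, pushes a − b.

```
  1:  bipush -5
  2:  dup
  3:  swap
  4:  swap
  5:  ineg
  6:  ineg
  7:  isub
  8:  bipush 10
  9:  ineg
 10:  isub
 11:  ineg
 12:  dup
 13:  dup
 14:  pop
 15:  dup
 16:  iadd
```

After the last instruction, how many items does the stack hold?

bipush -5 : [-5]
dup       : [-5, -5]
swap      : [-5, -5]
swap      : [-5, -5]
ineg      : [-5, 5]
ineg      : [-5, -5]
isub      : [0]
bipush 10 : [0, 10]
ineg      : [0, -10]
isub      : [10]
ineg      : [-10]
dup       : [-10, -10]
dup       : [-10, -10, -10]
pop       : [-10, -10]
dup       : [-10, -10, -10]
iadd      : [-10, -20]

2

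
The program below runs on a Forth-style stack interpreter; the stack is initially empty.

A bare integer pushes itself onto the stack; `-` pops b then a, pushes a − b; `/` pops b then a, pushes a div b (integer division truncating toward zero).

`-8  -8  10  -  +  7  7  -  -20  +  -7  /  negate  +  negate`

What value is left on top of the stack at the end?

-8     : -8
-8     : -8 -8
10     : -8 -8 10
-      : -8 -18
+      : -26
7      : -26 7
7      : -26 7 7
-      : -26 0
-20    : -26 0 -20
+      : -26 -20
-7     : -26 -20 -7
/      : -26 2
negate : -26 -2
+      : -28
negate : 28

28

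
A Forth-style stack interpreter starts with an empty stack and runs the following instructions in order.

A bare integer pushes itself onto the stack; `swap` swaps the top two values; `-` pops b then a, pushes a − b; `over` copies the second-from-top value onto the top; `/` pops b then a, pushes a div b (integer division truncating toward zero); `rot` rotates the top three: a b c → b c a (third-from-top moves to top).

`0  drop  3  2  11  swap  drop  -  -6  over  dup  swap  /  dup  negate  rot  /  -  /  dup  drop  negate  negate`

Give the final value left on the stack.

-8

0      -> 0
drop   -> (empty)
3      -> 3
2      -> 3 2
11     -> 3 2 11
swap   -> 3 11 2
drop   -> 3 11
-      -> -8
-6     -> -8 -6
over   -> -8 -6 -8
dup    -> -8 -6 -8 -8
swap   -> -8 -6 -8 -8
/      -> -8 -6 1
dup    -> -8 -6 1 1
negate -> -8 -6 1 -1
rot    -> -8 1 -1 -6
/      -> -8 1 0
-      -> -8 1
/      -> -8
dup    -> -8 -8
drop   -> -8
negate -> 8
negate -> -8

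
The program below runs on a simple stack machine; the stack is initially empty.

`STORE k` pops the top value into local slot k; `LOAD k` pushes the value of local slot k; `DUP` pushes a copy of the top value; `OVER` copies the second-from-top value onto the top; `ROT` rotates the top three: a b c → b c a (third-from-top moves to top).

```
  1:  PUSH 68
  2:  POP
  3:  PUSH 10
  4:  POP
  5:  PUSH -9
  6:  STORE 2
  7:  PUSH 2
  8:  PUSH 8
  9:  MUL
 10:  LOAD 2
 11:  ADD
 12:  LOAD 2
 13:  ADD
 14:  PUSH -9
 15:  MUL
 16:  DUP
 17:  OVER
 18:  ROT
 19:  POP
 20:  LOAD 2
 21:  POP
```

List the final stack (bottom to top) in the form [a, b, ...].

PUSH 68 : 68
POP     : (empty)
PUSH 10 : 10
POP     : (empty)
PUSH -9 : -9
STORE 2 : (empty)
PUSH 2  : 2
PUSH 8  : 2 8
MUL     : 16
LOAD 2  : 16 -9
ADD     : 7
LOAD 2  : 7 -9
ADD     : -2
PUSH -9 : -2 -9
MUL     : 18
DUP     : 18 18
OVER    : 18 18 18
ROT     : 18 18 18
POP     : 18 18
LOAD 2  : 18 18 -9
POP     : 18 18

[18, 18]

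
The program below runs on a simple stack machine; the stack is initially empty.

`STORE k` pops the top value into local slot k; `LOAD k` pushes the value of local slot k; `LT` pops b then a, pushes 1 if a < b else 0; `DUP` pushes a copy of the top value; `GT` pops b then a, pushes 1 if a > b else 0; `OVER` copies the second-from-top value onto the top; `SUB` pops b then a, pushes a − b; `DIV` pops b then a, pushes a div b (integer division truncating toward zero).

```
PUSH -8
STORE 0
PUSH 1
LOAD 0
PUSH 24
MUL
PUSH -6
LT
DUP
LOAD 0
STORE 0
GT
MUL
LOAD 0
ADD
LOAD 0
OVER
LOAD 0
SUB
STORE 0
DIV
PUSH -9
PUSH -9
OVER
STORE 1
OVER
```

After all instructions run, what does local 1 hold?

-9

PUSH -8  -8
STORE 0  (empty)
PUSH 1   1
LOAD 0   1 -8
PUSH 24  1 -8 24
MUL      1 -192
PUSH -6  1 -192 -6
LT       1 1
DUP      1 1 1
LOAD 0   1 1 1 -8
STORE 0  1 1 1
GT       1 0
MUL      0
LOAD 0   0 -8
ADD      -8
LOAD 0   -8 -8
OVER     -8 -8 -8
LOAD 0   -8 -8 -8 -8
SUB      -8 -8 0
STORE 0  -8 -8
DIV      1
PUSH -9  1 -9
PUSH -9  1 -9 -9
OVER     1 -9 -9 -9
STORE 1  1 -9 -9
OVER     1 -9 -9 -9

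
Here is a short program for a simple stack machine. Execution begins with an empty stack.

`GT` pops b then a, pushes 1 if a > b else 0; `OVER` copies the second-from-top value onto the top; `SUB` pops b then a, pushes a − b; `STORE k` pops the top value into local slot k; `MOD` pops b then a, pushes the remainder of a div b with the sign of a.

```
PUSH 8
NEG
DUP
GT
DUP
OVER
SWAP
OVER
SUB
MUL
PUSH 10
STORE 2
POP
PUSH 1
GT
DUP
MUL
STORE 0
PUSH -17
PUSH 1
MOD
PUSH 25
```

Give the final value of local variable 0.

PUSH 8   -> [8]
NEG      -> [-8]
DUP      -> [-8, -8]
GT       -> [0]
DUP      -> [0, 0]
OVER     -> [0, 0, 0]
SWAP     -> [0, 0, 0]
OVER     -> [0, 0, 0, 0]
SUB      -> [0, 0, 0]
MUL      -> [0, 0]
PUSH 10  -> [0, 0, 10]
STORE 2  -> [0, 0]
POP      -> [0]
PUSH 1   -> [0, 1]
GT       -> [0]
DUP      -> [0, 0]
MUL      -> [0]
STORE 0  -> []
PUSH -17 -> [-17]
PUSH 1   -> [-17, 1]
MOD      -> [0]
PUSH 25  -> [0, 25]

0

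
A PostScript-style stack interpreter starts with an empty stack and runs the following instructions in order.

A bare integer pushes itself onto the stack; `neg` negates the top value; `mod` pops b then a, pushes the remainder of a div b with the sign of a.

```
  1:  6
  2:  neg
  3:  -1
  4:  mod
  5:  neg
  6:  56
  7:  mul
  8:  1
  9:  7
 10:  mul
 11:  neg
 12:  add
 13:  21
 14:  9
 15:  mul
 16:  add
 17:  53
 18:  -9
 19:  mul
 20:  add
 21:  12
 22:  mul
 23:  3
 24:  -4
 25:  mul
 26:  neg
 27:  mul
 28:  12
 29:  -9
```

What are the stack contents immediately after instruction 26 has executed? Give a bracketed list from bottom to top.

[-3540, 12]

6    [6]
neg  [-6]
-1   [-6, -1]
mod  [0]
neg  [0]
56   [0, 56]
mul  [0]
1    [0, 1]
7    [0, 1, 7]
mul  [0, 7]
neg  [0, -7]
add  [-7]
21   [-7, 21]
9    [-7, 21, 9]
mul  [-7, 189]
add  [182]
53   [182, 53]
-9   [182, 53, -9]
mul  [182, -477]
add  [-295]
12   [-295, 12]
mul  [-3540]
3    [-3540, 3]
-4   [-3540, 3, -4]
mul  [-3540, -12]
neg  [-3540, 12]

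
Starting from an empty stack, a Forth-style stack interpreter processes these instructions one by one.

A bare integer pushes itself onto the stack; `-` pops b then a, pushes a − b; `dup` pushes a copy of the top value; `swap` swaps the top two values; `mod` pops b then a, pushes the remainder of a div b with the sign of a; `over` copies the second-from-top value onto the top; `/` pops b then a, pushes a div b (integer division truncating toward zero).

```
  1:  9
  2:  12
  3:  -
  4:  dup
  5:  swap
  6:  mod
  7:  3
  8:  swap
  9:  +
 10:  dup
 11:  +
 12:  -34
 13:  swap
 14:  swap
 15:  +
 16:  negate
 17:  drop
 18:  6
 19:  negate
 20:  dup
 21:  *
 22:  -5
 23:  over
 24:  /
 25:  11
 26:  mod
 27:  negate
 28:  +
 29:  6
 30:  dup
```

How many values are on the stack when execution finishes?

9      → [9]
12     → [9, 12]
-      → [-3]
dup    → [-3, -3]
swap   → [-3, -3]
mod    → [0]
3      → [0, 3]
swap   → [3, 0]
+      → [3]
dup    → [3, 3]
+      → [6]
-34    → [6, -34]
swap   → [-34, 6]
swap   → [6, -34]
+      → [-28]
negate → [28]
drop   → []
6      → [6]
negate → [-6]
dup    → [-6, -6]
*      → [36]
-5     → [36, -5]
over   → [36, -5, 36]
/      → [36, 0]
11     → [36, 0, 11]
mod    → [36, 0]
negate → [36, 0]
+      → [36]
6      → [36, 6]
dup    → [36, 6, 6]

3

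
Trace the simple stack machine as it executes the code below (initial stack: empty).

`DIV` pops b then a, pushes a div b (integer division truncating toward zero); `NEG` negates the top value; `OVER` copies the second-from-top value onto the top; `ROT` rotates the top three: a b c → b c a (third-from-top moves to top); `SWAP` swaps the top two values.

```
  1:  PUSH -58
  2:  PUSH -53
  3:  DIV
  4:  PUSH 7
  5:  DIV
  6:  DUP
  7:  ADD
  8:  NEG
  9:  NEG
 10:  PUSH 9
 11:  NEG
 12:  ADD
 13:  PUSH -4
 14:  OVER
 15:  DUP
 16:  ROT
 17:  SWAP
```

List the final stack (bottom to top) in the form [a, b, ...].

[-9, -9, -4, -9]

PUSH -58  -58
PUSH -53  -58 -53
DIV       1
PUSH 7    1 7
DIV       0
DUP       0 0
ADD       0
NEG       0
NEG       0
PUSH 9    0 9
NEG       0 -9
ADD       -9
PUSH -4   -9 -4
OVER      -9 -4 -9
DUP       -9 -4 -9 -9
ROT       -9 -9 -9 -4
SWAP      -9 -9 -4 -9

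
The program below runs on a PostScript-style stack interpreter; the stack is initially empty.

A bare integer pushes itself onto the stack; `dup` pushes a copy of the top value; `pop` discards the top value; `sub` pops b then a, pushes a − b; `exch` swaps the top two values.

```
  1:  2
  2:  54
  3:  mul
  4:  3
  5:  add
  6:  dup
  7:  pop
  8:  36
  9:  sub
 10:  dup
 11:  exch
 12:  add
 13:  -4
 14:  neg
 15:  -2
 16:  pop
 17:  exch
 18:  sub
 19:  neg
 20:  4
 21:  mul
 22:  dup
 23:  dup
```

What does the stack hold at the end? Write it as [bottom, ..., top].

2    : 2
54   : 2 54
mul  : 108
3    : 108 3
add  : 111
dup  : 111 111
pop  : 111
36   : 111 36
sub  : 75
dup  : 75 75
exch : 75 75
add  : 150
-4   : 150 -4
neg  : 150 4
-2   : 150 4 -2
pop  : 150 4
exch : 4 150
sub  : -146
neg  : 146
4    : 146 4
mul  : 584
dup  : 584 584
dup  : 584 584 584

[584, 584, 584]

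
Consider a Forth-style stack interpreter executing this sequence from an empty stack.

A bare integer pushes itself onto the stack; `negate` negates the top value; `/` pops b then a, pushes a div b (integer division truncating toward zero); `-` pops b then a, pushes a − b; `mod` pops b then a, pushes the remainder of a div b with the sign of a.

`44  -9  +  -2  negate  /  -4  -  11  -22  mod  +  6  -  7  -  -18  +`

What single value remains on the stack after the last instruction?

1

44      [44]
-9      [44, -9]
+       [35]
-2      [35, -2]
negate  [35, 2]
/       [17]
-4      [17, -4]
-       [21]
11      [21, 11]
-22     [21, 11, -22]
mod     [21, 11]
+       [32]
6       [32, 6]
-       [26]
7       [26, 7]
-       [19]
-18     [19, -18]
+       [1]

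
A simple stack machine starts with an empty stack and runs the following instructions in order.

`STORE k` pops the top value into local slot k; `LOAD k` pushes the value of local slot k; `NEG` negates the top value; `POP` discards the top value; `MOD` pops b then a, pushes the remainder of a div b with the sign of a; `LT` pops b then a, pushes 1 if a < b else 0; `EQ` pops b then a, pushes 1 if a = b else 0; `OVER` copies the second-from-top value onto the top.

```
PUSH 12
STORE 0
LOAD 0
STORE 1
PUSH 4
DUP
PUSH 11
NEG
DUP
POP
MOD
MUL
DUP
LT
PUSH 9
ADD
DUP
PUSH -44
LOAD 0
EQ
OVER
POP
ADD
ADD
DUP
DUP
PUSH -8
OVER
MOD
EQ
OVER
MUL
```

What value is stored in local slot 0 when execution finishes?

12

PUSH 12  : 12
STORE 0  : (empty)
LOAD 0   : 12
STORE 1  : (empty)
PUSH 4   : 4
DUP      : 4 4
PUSH 11  : 4 4 11
NEG      : 4 4 -11
DUP      : 4 4 -11 -11
POP      : 4 4 -11
MOD      : 4 4
MUL      : 16
DUP      : 16 16
LT       : 0
PUSH 9   : 0 9
ADD      : 9
DUP      : 9 9
PUSH -44 : 9 9 -44
LOAD 0   : 9 9 -44 12
EQ       : 9 9 0
OVER     : 9 9 0 9
POP      : 9 9 0
ADD      : 9 9
ADD      : 18
DUP      : 18 18
DUP      : 18 18 18
PUSH -8  : 18 18 18 -8
OVER     : 18 18 18 -8 18
MOD      : 18 18 18 -8
EQ       : 18 18 0
OVER     : 18 18 0 18
MUL      : 18 18 0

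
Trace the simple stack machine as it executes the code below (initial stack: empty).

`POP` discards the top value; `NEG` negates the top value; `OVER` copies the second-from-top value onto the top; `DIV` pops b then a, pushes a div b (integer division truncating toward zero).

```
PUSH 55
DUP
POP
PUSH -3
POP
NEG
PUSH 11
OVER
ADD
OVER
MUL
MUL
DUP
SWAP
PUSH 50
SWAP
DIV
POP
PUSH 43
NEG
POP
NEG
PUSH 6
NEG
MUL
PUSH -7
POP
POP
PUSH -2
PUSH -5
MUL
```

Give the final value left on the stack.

PUSH 55  55
DUP      55 55
POP      55
PUSH -3  55 -3
POP      55
NEG      -55
PUSH 11  -55 11
OVER     -55 11 -55
ADD      -55 -44
OVER     -55 -44 -55
MUL      -55 2420
MUL      -133100
DUP      -133100 -133100
SWAP     -133100 -133100
PUSH 50  -133100 -133100 50
SWAP     -133100 50 -133100
DIV      -133100 0
POP      -133100
PUSH 43  -133100 43
NEG      -133100 -43
POP      -133100
NEG      133100
PUSH 6   133100 6
NEG      133100 -6
MUL      -798600
PUSH -7  -798600 -7
POP      -798600
POP      (empty)
PUSH -2  -2
PUSH -5  -2 -5
MUL      10

10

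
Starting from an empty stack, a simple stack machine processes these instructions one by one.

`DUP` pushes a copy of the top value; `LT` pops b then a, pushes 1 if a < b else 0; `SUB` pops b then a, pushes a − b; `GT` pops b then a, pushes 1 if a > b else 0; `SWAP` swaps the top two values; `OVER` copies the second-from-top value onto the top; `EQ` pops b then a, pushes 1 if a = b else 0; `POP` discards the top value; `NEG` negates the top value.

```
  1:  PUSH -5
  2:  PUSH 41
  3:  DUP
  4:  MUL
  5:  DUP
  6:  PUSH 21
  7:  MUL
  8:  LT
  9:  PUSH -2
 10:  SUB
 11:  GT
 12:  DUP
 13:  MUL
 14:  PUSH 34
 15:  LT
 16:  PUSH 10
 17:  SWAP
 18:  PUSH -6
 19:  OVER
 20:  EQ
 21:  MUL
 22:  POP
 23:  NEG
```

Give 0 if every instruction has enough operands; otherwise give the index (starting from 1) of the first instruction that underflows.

0

PUSH -5 : -5
PUSH 41 : -5 41
DUP     : -5 41 41
MUL     : -5 1681
DUP     : -5 1681 1681
PUSH 21 : -5 1681 1681 21
MUL     : -5 1681 35301
LT      : -5 1
PUSH -2 : -5 1 -2
SUB     : -5 3
GT      : 0
DUP     : 0 0
MUL     : 0
PUSH 34 : 0 34
LT      : 1
PUSH 10 : 1 10
SWAP    : 10 1
PUSH -6 : 10 1 -6
OVER    : 10 1 -6 1
EQ      : 10 1 0
MUL     : 10 0
POP     : 10
NEG     : -10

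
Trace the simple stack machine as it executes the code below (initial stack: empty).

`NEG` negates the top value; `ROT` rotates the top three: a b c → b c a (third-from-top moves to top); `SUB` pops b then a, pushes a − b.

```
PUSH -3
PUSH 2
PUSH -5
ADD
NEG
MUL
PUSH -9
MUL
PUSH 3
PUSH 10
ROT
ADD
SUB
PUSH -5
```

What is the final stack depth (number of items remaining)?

2

PUSH -3 -> [-3]
PUSH 2  -> [-3, 2]
PUSH -5 -> [-3, 2, -5]
ADD     -> [-3, -3]
NEG     -> [-3, 3]
MUL     -> [-9]
PUSH -9 -> [-9, -9]
MUL     -> [81]
PUSH 3  -> [81, 3]
PUSH 10 -> [81, 3, 10]
ROT     -> [3, 10, 81]
ADD     -> [3, 91]
SUB     -> [-88]
PUSH -5 -> [-88, -5]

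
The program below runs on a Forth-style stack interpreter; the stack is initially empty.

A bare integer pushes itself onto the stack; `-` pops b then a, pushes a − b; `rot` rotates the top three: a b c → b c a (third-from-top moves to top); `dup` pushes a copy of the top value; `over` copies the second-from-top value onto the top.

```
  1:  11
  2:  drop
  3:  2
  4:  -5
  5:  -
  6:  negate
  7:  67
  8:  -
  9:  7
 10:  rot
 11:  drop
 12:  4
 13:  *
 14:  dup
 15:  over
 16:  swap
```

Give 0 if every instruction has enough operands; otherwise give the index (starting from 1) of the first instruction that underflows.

10

11     : [11]
drop   : []
2      : [2]
-5     : [2, -5]
-      : [7]
negate : [-7]
67     : [-7, 67]
-      : [-74]
7      : [-74, 7]
rot  — needs 3 operands, stack has 2 → underflow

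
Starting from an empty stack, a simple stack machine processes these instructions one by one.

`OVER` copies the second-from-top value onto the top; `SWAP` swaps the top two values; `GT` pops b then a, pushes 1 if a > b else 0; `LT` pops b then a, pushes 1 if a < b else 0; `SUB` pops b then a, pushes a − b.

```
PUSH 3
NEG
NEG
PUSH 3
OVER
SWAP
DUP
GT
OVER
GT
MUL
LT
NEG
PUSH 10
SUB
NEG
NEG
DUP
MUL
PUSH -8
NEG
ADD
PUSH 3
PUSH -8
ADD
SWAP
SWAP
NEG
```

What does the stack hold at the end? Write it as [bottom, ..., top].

PUSH 3  -> 3
NEG     -> -3
NEG     -> 3
PUSH 3  -> 3 3
OVER    -> 3 3 3
SWAP    -> 3 3 3
DUP     -> 3 3 3 3
GT      -> 3 3 0
OVER    -> 3 3 0 3
GT      -> 3 3 0
MUL     -> 3 0
LT      -> 0
NEG     -> 0
PUSH 10 -> 0 10
SUB     -> -10
NEG     -> 10
NEG     -> -10
DUP     -> -10 -10
MUL     -> 100
PUSH -8 -> 100 -8
NEG     -> 100 8
ADD     -> 108
PUSH 3  -> 108 3
PUSH -8 -> 108 3 -8
ADD     -> 108 -5
SWAP    -> -5 108
SWAP    -> 108 -5
NEG     -> 108 5

[108, 5]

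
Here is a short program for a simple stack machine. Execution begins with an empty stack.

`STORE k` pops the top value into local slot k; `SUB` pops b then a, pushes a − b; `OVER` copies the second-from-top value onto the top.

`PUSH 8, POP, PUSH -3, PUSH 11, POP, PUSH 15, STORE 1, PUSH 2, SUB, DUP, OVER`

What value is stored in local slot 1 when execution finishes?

15

PUSH 8  → [8]
POP     → []
PUSH -3 → [-3]
PUSH 11 → [-3, 11]
POP     → [-3]
PUSH 15 → [-3, 15]
STORE 1 → [-3]
PUSH 2  → [-3, 2]
SUB     → [-5]
DUP     → [-5, -5]
OVER    → [-5, -5, -5]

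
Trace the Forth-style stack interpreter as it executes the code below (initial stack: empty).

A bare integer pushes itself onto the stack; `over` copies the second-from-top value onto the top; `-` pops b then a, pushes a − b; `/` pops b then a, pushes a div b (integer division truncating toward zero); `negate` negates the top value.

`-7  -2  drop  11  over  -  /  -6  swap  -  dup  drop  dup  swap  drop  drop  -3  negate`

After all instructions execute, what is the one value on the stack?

3

-7     : -7
-2     : -7 -2
drop   : -7
11     : -7 11
over   : -7 11 -7
-      : -7 18
/      : 0
-6     : 0 -6
swap   : -6 0
-      : -6
dup    : -6 -6
drop   : -6
dup    : -6 -6
swap   : -6 -6
drop   : -6
drop   : (empty)
-3     : -3
negate : 3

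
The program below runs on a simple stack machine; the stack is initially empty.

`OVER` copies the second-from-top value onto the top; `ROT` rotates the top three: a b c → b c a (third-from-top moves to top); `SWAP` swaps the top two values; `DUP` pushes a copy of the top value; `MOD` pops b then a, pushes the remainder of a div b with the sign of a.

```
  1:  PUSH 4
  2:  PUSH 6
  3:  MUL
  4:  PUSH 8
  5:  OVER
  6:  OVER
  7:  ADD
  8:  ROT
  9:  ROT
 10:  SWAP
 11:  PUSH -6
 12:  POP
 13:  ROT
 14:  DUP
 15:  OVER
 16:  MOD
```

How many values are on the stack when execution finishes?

PUSH 4  : [4]
PUSH 6  : [4, 6]
MUL     : [24]
PUSH 8  : [24, 8]
OVER    : [24, 8, 24]
OVER    : [24, 8, 24, 8]
ADD     : [24, 8, 32]
ROT     : [8, 32, 24]
ROT     : [32, 24, 8]
SWAP    : [32, 8, 24]
PUSH -6 : [32, 8, 24, -6]
POP     : [32, 8, 24]
ROT     : [8, 24, 32]
DUP     : [8, 24, 32, 32]
OVER    : [8, 24, 32, 32, 32]
MOD     : [8, 24, 32, 0]

4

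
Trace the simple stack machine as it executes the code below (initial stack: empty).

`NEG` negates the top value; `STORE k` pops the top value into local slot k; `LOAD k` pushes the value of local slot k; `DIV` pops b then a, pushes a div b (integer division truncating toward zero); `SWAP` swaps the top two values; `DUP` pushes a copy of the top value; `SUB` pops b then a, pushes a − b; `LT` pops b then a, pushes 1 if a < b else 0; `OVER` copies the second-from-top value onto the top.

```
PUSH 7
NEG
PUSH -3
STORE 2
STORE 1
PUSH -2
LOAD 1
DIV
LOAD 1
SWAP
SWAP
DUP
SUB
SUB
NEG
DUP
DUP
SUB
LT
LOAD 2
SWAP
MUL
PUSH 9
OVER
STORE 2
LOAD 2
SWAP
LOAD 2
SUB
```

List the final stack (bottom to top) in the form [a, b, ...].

PUSH 7   7
NEG      -7
PUSH -3  -7 -3
STORE 2  -7
STORE 1  (empty)
PUSH -2  -2
LOAD 1   -2 -7
DIV      0
LOAD 1   0 -7
SWAP     -7 0
SWAP     0 -7
DUP      0 -7 -7
SUB      0 0
SUB      0
NEG      0
DUP      0 0
DUP      0 0 0
SUB      0 0
LT       0
LOAD 2   0 -3
SWAP     -3 0
MUL      0
PUSH 9   0 9
OVER     0 9 0
STORE 2  0 9
LOAD 2   0 9 0
SWAP     0 0 9
LOAD 2   0 0 9 0
SUB      0 0 9

[0, 0, 9]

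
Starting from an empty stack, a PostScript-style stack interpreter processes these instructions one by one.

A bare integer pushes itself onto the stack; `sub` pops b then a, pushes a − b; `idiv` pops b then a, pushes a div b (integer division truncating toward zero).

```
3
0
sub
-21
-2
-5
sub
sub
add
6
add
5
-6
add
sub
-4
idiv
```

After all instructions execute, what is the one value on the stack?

3

3     3
0     3 0
sub   3
-21   3 -21
-2    3 -21 -2
-5    3 -21 -2 -5
sub   3 -21 3
sub   3 -24
add   -21
6     -21 6
add   -15
5     -15 5
-6    -15 5 -6
add   -15 -1
sub   -14
-4    -14 -4
idiv  3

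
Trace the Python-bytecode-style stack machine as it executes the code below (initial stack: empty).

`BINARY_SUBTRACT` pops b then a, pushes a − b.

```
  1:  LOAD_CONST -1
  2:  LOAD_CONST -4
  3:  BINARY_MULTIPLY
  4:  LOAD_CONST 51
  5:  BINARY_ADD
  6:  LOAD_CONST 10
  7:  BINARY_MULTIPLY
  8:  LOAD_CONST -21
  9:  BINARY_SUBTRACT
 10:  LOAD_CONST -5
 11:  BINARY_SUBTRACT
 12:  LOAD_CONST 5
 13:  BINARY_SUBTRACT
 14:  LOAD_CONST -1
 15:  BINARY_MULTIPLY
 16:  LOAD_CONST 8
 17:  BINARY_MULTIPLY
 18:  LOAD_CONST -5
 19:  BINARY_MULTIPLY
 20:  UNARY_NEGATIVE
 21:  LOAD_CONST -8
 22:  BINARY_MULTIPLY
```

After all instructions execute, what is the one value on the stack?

182720

LOAD_CONST -1    [-1]
LOAD_CONST -4    [-1, -4]
BINARY_MULTIPLY  [4]
LOAD_CONST 51    [4, 51]
BINARY_ADD       [55]
LOAD_CONST 10    [55, 10]
BINARY_MULTIPLY  [550]
LOAD_CONST -21   [550, -21]
BINARY_SUBTRACT  [571]
LOAD_CONST -5    [571, -5]
BINARY_SUBTRACT  [576]
LOAD_CONST 5     [576, 5]
BINARY_SUBTRACT  [571]
LOAD_CONST -1    [571, -1]
BINARY_MULTIPLY  [-571]
LOAD_CONST 8     [-571, 8]
BINARY_MULTIPLY  [-4568]
LOAD_CONST -5    [-4568, -5]
BINARY_MULTIPLY  [22840]
UNARY_NEGATIVE   [-22840]
LOAD_CONST -8    [-22840, -8]
BINARY_MULTIPLY  [182720]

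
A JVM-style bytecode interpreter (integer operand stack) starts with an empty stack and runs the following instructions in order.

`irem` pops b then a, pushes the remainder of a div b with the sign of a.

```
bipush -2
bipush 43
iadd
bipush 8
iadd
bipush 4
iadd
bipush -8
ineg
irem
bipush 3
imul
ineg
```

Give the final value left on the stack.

bipush -2 → -2
bipush 43 → -2 43
iadd      → 41
bipush 8  → 41 8
iadd      → 49
bipush 4  → 49 4
iadd      → 53
bipush -8 → 53 -8
ineg      → 53 8
irem      → 5
bipush 3  → 5 3
imul      → 15
ineg      → -15

-15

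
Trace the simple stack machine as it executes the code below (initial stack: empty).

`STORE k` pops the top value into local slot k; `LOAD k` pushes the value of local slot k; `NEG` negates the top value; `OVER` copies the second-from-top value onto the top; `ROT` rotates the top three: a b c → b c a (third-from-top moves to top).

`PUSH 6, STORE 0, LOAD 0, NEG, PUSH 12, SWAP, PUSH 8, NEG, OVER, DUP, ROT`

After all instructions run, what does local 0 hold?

PUSH 6   6
STORE 0  (empty)
LOAD 0   6
NEG      -6
PUSH 12  -6 12
SWAP     12 -6
PUSH 8   12 -6 8
NEG      12 -6 -8
OVER     12 -6 -8 -6
DUP      12 -6 -8 -6 -6
ROT      12 -6 -6 -6 -8

6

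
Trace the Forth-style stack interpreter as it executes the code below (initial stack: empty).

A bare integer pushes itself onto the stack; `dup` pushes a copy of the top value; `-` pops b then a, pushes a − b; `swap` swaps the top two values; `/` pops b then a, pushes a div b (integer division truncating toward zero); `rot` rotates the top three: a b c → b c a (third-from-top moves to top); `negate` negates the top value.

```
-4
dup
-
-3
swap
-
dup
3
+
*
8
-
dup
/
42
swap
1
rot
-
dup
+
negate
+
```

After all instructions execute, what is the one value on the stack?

83

-4     → [-4]
dup    → [-4, -4]
-      → [0]
-3     → [0, -3]
swap   → [-3, 0]
-      → [-3]
dup    → [-3, -3]
3      → [-3, -3, 3]
+      → [-3, 0]
*      → [0]
8      → [0, 8]
-      → [-8]
dup    → [-8, -8]
/      → [1]
42     → [1, 42]
swap   → [42, 1]
1      → [42, 1, 1]
rot    → [1, 1, 42]
-      → [1, -41]
dup    → [1, -41, -41]
+      → [1, -82]
negate → [1, 82]
+      → [83]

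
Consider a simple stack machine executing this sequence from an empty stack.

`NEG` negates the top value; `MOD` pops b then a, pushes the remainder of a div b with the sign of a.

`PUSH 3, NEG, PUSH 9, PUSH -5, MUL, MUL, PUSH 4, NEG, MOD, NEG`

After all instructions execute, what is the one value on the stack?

PUSH 3  -> 3
NEG     -> -3
PUSH 9  -> -3 9
PUSH -5 -> -3 9 -5
MUL     -> -3 -45
MUL     -> 135
PUSH 4  -> 135 4
NEG     -> 135 -4
MOD     -> 3
NEG     -> -3

-3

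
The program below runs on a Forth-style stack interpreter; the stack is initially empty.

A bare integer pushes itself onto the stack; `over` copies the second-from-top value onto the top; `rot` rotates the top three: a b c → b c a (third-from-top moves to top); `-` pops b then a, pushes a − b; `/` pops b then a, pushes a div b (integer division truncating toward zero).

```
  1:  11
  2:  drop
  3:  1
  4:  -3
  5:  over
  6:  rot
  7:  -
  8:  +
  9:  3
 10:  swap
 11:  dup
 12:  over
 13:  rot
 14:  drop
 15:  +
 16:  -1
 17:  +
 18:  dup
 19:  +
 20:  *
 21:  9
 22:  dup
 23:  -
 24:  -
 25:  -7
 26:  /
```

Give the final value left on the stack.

11   → 11
drop → (empty)
1    → 1
-3   → 1 -3
over → 1 -3 1
rot  → -3 1 1
-    → -3 0
+    → -3
3    → -3 3
swap → 3 -3
dup  → 3 -3 -3
over → 3 -3 -3 -3
rot  → 3 -3 -3 -3
drop → 3 -3 -3
+    → 3 -6
-1   → 3 -6 -1
+    → 3 -7
dup  → 3 -7 -7
+    → 3 -14
*    → -42
9    → -42 9
dup  → -42 9 9
-    → -42 0
-    → -42
-7   → -42 -7
/    → 6

6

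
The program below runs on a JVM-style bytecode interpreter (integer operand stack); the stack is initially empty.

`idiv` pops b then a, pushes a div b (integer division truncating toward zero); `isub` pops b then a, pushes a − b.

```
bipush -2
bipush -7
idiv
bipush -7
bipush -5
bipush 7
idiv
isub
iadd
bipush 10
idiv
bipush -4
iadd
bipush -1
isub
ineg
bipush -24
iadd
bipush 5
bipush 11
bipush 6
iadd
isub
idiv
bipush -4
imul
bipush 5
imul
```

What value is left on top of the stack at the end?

bipush -2  -> [-2]
bipush -7  -> [-2, -7]
idiv       -> [0]
bipush -7  -> [0, -7]
bipush -5  -> [0, -7, -5]
bipush 7   -> [0, -7, -5, 7]
idiv       -> [0, -7, 0]
isub       -> [0, -7]
iadd       -> [-7]
bipush 10  -> [-7, 10]
idiv       -> [0]
bipush -4  -> [0, -4]
iadd       -> [-4]
bipush -1  -> [-4, -1]
isub       -> [-3]
ineg       -> [3]
bipush -24 -> [3, -24]
iadd       -> [-21]
bipush 5   -> [-21, 5]
bipush 11  -> [-21, 5, 11]
bipush 6   -> [-21, 5, 11, 6]
iadd       -> [-21, 5, 17]
isub       -> [-21, -12]
idiv       -> [1]
bipush -4  -> [1, -4]
imul       -> [-4]
bipush 5   -> [-4, 5]
imul       -> [-20]

-20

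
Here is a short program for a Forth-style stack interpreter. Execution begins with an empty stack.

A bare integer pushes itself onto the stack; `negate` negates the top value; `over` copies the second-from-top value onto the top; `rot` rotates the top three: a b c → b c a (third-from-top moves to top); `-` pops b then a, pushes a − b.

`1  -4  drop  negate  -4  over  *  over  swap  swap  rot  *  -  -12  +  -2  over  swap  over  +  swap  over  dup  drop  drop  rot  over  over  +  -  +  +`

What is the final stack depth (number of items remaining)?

1

1       [1]
-4      [1, -4]
drop    [1]
negate  [-1]
-4      [-1, -4]
over    [-1, -4, -1]
*       [-1, 4]
over    [-1, 4, -1]
swap    [-1, -1, 4]
swap    [-1, 4, -1]
rot     [4, -1, -1]
*       [4, 1]
-       [3]
-12     [3, -12]
+       [-9]
-2      [-9, -2]
over    [-9, -2, -9]
swap    [-9, -9, -2]
over    [-9, -9, -2, -9]
+       [-9, -9, -11]
swap    [-9, -11, -9]
over    [-9, -11, -9, -11]
dup     [-9, -11, -9, -11, -11]
drop    [-9, -11, -9, -11]
drop    [-9, -11, -9]
rot     [-11, -9, -9]
over    [-11, -9, -9, -9]
over    [-11, -9, -9, -9, -9]
+       [-11, -9, -9, -18]
-       [-11, -9, 9]
+       [-11, 0]
+       [-11]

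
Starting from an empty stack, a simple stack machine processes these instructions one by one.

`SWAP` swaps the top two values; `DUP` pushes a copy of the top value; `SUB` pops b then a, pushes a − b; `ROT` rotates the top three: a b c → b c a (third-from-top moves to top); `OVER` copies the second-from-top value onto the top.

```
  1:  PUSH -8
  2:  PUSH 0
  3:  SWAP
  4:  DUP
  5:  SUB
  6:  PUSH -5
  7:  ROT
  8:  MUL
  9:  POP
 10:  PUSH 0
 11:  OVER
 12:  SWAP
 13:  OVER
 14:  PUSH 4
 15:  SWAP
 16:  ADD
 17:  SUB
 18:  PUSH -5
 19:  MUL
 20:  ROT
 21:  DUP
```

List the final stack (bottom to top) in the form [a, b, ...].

[0, 20, 0, 0]

PUSH -8  -8
PUSH 0   -8 0
SWAP     0 -8
DUP      0 -8 -8
SUB      0 0
PUSH -5  0 0 -5
ROT      0 -5 0
MUL      0 0
POP      0
PUSH 0   0 0
OVER     0 0 0
SWAP     0 0 0
OVER     0 0 0 0
PUSH 4   0 0 0 0 4
SWAP     0 0 0 4 0
ADD      0 0 0 4
SUB      0 0 -4
PUSH -5  0 0 -4 -5
MUL      0 0 20
ROT      0 20 0
DUP      0 20 0 0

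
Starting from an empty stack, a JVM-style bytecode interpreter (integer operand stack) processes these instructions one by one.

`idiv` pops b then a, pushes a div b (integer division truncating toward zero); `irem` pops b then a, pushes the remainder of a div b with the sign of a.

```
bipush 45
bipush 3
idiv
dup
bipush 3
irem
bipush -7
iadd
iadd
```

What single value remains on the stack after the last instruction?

8

bipush 45  45
bipush 3   45 3
idiv       15
dup        15 15
bipush 3   15 15 3
irem       15 0
bipush -7  15 0 -7
iadd       15 -7
iadd       8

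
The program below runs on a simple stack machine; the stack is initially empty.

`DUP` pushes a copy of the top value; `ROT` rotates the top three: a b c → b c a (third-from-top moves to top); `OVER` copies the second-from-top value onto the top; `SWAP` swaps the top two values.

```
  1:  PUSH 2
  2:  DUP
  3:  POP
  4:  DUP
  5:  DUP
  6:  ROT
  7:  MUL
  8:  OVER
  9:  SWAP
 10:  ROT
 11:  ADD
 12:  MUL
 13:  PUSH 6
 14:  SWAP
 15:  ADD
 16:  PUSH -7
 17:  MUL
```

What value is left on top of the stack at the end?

PUSH 2  → [2]
DUP     → [2, 2]
POP     → [2]
DUP     → [2, 2]
DUP     → [2, 2, 2]
ROT     → [2, 2, 2]
MUL     → [2, 4]
OVER    → [2, 4, 2]
SWAP    → [2, 2, 4]
ROT     → [2, 4, 2]
ADD     → [2, 6]
MUL     → [12]
PUSH 6  → [12, 6]
SWAP    → [6, 12]
ADD     → [18]
PUSH -7 → [18, -7]
MUL     → [-126]

-126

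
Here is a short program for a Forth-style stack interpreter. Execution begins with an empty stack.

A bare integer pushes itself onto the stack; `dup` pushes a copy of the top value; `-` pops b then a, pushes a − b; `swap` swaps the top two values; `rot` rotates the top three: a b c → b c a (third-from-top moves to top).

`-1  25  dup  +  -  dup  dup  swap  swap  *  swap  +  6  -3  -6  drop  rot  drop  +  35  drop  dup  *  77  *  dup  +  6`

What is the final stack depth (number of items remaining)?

2

-1   → [-1]
25   → [-1, 25]
dup  → [-1, 25, 25]
+    → [-1, 50]
-    → [-51]
dup  → [-51, -51]
dup  → [-51, -51, -51]
swap → [-51, -51, -51]
swap → [-51, -51, -51]
*    → [-51, 2601]
swap → [2601, -51]
+    → [2550]
6    → [2550, 6]
-3   → [2550, 6, -3]
-6   → [2550, 6, -3, -6]
drop → [2550, 6, -3]
rot  → [6, -3, 2550]
drop → [6, -3]
+    → [3]
35   → [3, 35]
drop → [3]
dup  → [3, 3]
*    → [9]
77   → [9, 77]
*    → [693]
dup  → [693, 693]
+    → [1386]
6    → [1386, 6]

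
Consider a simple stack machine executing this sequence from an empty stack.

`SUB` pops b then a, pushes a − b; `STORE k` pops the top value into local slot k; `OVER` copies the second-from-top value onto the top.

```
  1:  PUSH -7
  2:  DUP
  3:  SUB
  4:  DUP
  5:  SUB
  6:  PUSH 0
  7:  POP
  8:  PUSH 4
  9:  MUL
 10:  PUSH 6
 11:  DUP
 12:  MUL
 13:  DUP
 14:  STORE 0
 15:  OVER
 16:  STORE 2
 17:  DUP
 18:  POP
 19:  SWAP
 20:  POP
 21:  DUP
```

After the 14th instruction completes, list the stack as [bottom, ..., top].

PUSH -7 : [-7]
DUP     : [-7, -7]
SUB     : [0]
DUP     : [0, 0]
SUB     : [0]
PUSH 0  : [0, 0]
POP     : [0]
PUSH 4  : [0, 4]
MUL     : [0]
PUSH 6  : [0, 6]
DUP     : [0, 6, 6]
MUL     : [0, 36]
DUP     : [0, 36, 36]
STORE 0 : [0, 36]

[0, 36]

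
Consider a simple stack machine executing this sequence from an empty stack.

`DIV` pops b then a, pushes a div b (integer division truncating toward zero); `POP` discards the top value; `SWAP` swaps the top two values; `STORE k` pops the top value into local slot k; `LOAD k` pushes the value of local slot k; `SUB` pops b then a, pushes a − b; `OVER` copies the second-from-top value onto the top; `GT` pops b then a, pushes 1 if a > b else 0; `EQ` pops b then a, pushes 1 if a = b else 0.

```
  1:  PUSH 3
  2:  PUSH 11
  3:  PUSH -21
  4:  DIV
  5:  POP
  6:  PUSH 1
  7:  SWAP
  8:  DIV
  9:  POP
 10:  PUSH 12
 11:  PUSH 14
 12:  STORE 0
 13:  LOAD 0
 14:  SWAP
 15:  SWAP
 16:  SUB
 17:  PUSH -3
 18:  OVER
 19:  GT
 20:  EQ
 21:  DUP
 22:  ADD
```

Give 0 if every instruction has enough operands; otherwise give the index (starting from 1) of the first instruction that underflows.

0

PUSH 3   -> 3
PUSH 11  -> 3 11
PUSH -21 -> 3 11 -21
DIV      -> 3 0
POP      -> 3
PUSH 1   -> 3 1
SWAP     -> 1 3
DIV      -> 0
POP      -> (empty)
PUSH 12  -> 12
PUSH 14  -> 12 14
STORE 0  -> 12
LOAD 0   -> 12 14
SWAP     -> 14 12
SWAP     -> 12 14
SUB      -> -2
PUSH -3  -> -2 -3
OVER     -> -2 -3 -2
GT       -> -2 0
EQ       -> 0
DUP      -> 0 0
ADD      -> 0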